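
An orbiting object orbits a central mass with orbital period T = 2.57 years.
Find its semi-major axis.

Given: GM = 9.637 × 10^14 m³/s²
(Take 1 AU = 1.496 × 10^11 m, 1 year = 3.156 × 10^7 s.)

Convert to SI: T = 2.57 years = 8.11092e+07 s.
Invert Kepler's third law: a = (GM · T² / (4π²))^(1/3).
Substituting T = 8.11092e+07 s and GM = 9.637e+14 m³/s²:
a = (9.637e+14 · (8.11092e+07)² / (4π²))^(1/3) m
a ≈ 5.436e+09 m = 0.03633 AU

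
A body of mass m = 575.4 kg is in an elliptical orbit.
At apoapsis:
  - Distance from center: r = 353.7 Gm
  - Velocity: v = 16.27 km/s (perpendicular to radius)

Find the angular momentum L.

Convert to SI: r = 353.7 Gm = 3.537e+11 m; v = 16.27 km/s = 16270 m/s.
Since v is perpendicular to r, L = m · v · r.
L = 575.4 · 16270 · 3.537e+11 kg·m²/s ≈ 3.311e+18 kg·m²/s.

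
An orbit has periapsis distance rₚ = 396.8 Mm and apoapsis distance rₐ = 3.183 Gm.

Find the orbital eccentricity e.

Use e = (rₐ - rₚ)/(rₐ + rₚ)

Convert to SI: rₚ = 396.8 Mm = 3.968e+08 m; rₐ = 3.183 Gm = 3.183e+09 m.
e = (rₐ − rₚ) / (rₐ + rₚ).
e = (3.183e+09 − 3.968e+08) / (3.183e+09 + 3.968e+08) = 2.7862e+09 / 3.5798e+09 ≈ 0.7783.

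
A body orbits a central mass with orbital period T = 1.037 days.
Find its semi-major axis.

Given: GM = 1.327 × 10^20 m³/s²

Convert to SI: T = 1.037 days = 89596.8 s.
Invert Kepler's third law: a = (GM · T² / (4π²))^(1/3).
Substituting T = 89596.8 s and GM = 1.327e+20 m³/s²:
a = (1.327e+20 · (89596.8)² / (4π²))^(1/3) m
a ≈ 2.999e+09 m = 2.999 Gm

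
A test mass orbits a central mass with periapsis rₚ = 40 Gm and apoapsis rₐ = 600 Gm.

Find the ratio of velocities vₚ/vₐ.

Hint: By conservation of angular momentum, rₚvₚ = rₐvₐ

Convert to SI: rₚ = 40 Gm = 4e+10 m; rₐ = 600 Gm = 6e+11 m.
Conservation of angular momentum gives rₚvₚ = rₐvₐ, so vₚ/vₐ = rₐ/rₚ.
vₚ/vₐ = 6e+11 / 4e+10 ≈ 15.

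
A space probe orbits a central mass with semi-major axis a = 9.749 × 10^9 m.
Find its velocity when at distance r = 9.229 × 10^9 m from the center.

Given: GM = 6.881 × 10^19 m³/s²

Vis-viva: v = √(GM · (2/r − 1/a)).
2/r − 1/a = 2/9.229e+09 − 1/9.749e+09 = 1.14134e-10 m⁻¹.
v = √(6.881e+19 · 1.14134e-10) m/s ≈ 8.862e+04 m/s = 88.62 km/s.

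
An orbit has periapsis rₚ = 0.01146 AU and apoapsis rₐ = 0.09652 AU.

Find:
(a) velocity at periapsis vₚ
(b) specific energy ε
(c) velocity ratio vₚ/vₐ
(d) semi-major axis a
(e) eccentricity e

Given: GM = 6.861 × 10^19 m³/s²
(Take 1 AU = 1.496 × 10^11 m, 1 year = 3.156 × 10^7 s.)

Convert to SI: rₚ = 0.01146 AU = 1.71442e+09 m; rₐ = 0.09652 AU = 1.44394e+10 m.
(a) With a = (rₚ + rₐ)/2 = 8.0769e+09 m, vₚ = √(GM (2/rₚ − 1/a)) = √(6.861e+19 · (2/1.71442e+09 − 1/8.0769e+09)) m/s ≈ 2.675e+05 m/s
(b) With a = (rₚ + rₐ)/2 = 8.0769e+09 m, ε = −GM/(2a) = −6.861e+19/(2 · 8.0769e+09) J/kg ≈ -4.247e+09 J/kg
(c) Conservation of angular momentum (rₚvₚ = rₐvₐ) gives vₚ/vₐ = rₐ/rₚ = 1.44394e+10/1.71442e+09 ≈ 8.422
(d) a = (rₚ + rₐ)/2 = (1.71442e+09 + 1.44394e+10)/2 ≈ 8.077e+09 m
(e) e = (rₐ − rₚ)/(rₐ + rₚ) = (1.44394e+10 − 1.71442e+09)/(1.44394e+10 + 1.71442e+09) ≈ 0.7877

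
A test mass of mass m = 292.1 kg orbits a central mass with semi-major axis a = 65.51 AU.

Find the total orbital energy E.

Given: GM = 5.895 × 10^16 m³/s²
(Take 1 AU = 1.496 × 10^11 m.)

Convert to SI: a = 65.51 AU = 9.8003e+12 m.
E = −GMm / (2a).
E = −5.895e+16 · 292.1 / (2 · 9.8003e+12) J ≈ -8.785e+05 J = -878.5 kJ.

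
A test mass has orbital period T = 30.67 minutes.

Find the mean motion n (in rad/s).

Convert to SI: T = 30.67 minutes = 1840.2 s.
n = 2π / T.
n = 2π / 1840.2 s ≈ 0.003414 rad/s.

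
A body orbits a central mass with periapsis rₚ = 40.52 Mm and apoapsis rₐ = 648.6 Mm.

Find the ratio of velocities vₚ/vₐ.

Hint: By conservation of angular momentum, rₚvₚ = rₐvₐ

Convert to SI: rₚ = 40.52 Mm = 4.052e+07 m; rₐ = 648.6 Mm = 6.486e+08 m.
Conservation of angular momentum gives rₚvₚ = rₐvₐ, so vₚ/vₐ = rₐ/rₚ.
vₚ/vₐ = 6.486e+08 / 4.052e+07 ≈ 16.01.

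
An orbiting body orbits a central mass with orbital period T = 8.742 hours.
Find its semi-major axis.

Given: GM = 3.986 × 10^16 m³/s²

Convert to SI: T = 8.742 hours = 31471.2 s.
Invert Kepler's third law: a = (GM · T² / (4π²))^(1/3).
Substituting T = 31471.2 s and GM = 3.986e+16 m³/s²:
a = (3.986e+16 · (31471.2)² / (4π²))^(1/3) m
a ≈ 1e+08 m = 100 Mm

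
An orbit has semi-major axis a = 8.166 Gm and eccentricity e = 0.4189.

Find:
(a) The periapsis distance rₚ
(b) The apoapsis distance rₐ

Convert to SI: a = 8.166 Gm = 8.166e+09 m.
(a) rₚ = a(1 − e) = 8.166e+09 · (1 − 0.4189) = 8.166e+09 · 0.5811 ≈ 4.745e+09 m = 4.745 Gm.
(b) rₐ = a(1 + e) = 8.166e+09 · (1 + 0.4189) = 8.166e+09 · 1.4189 ≈ 1.159e+10 m = 11.59 Gm.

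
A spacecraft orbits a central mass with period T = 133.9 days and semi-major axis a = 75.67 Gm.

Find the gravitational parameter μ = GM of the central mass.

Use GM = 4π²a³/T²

Convert to SI: T = 133.9 days = 1.1569e+07 s; a = 75.67 Gm = 7.567e+10 m.
GM = 4π² · a³ / T².
GM = 4π² · (7.567e+10)³ / (1.1569e+07)² m³/s² ≈ 1.278e+20 m³/s² = 1.278 × 10^20 m³/s².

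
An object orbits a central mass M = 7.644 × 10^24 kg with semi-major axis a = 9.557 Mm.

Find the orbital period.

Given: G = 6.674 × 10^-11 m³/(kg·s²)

Convert to SI: a = 9.557 Mm = 9.557e+06 m.
GM = G · M = 6.674e-11 · 7.644e+24 = 5.10161e+14 m³/s².
Kepler's third law: T = 2π √(a³ / GM).
Substituting a = 9.557e+06 m and GM = 5.10161e+14 m³/s²:
T = 2π √((9.557e+06)³ / 5.10161e+14) s
T ≈ 8219 s = 2.283 hours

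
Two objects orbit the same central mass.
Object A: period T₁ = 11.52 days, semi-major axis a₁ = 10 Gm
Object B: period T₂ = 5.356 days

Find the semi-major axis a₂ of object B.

Convert to SI: T₁ = 11.52 days = 995328 s; a₁ = 10 Gm = 1e+10 m; T₂ = 5.356 days = 462758 s.
Kepler's third law: (T₁/T₂)² = (a₁/a₂)³ ⇒ a₂ = a₁ · (T₂/T₁)^(2/3).
T₂/T₁ = 462758 / 995328 = 0.464931.
a₂ = 1e+10 · (0.464931)^(2/3) m ≈ 6.001e+09 m = 6.001 Gm.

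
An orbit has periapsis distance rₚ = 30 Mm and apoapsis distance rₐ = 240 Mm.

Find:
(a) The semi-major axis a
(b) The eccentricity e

Convert to SI: rₚ = 30 Mm = 3e+07 m; rₐ = 240 Mm = 2.4e+08 m.
(a) a = (rₚ + rₐ) / 2 = (3e+07 + 2.4e+08) / 2 ≈ 1.35e+08 m = 135 Mm.
(b) e = (rₐ − rₚ) / (rₐ + rₚ) = (2.4e+08 − 3e+07) / (2.4e+08 + 3e+07) ≈ 0.7778.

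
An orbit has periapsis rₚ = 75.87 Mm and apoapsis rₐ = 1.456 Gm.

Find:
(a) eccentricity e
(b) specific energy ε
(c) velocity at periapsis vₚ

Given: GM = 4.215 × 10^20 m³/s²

Convert to SI: rₚ = 75.87 Mm = 7.587e+07 m; rₐ = 1.456 Gm = 1.456e+09 m.
(a) e = (rₐ − rₚ)/(rₐ + rₚ) = (1.456e+09 − 7.587e+07)/(1.456e+09 + 7.587e+07) ≈ 0.9009
(b) With a = (rₚ + rₐ)/2 = 7.65935e+08 m, ε = −GM/(2a) = −4.215e+20/(2 · 7.65935e+08) J/kg ≈ -2.752e+11 J/kg
(c) With a = (rₚ + rₐ)/2 = 7.65935e+08 m, vₚ = √(GM (2/rₚ − 1/a)) = √(4.215e+20 · (2/7.587e+07 − 1/7.65935e+08)) m/s ≈ 3.25e+06 m/s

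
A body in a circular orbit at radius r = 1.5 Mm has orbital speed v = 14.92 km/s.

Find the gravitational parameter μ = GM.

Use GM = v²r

Convert to SI: r = 1.5 Mm = 1.5e+06 m; v = 14.92 km/s = 14920 m/s.
For a circular orbit v² = GM/r, so GM = v² · r.
GM = (14920)² · 1.5e+06 m³/s² ≈ 3.339e+14 m³/s² = 3.339 × 10^14 m³/s².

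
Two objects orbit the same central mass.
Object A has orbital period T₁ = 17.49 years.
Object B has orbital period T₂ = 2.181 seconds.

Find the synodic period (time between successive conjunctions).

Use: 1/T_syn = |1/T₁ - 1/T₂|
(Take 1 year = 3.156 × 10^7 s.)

Convert to SI: T₁ = 17.49 years = 5.51984e+08 s.
T_syn = |T₁ · T₂ / (T₁ − T₂)|.
T_syn = |5.51984e+08 · 2.181 / (5.51984e+08 − 2.181)| s ≈ 2.181 s = 2.181 seconds.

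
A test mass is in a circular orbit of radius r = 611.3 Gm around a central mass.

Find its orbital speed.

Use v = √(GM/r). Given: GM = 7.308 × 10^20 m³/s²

Convert to SI: r = 611.3 Gm = 6.113e+11 m.
For a circular orbit, gravity supplies the centripetal force, so v = √(GM / r).
v = √(7.308e+20 / 6.113e+11) m/s ≈ 3.458e+04 m/s = 34.58 km/s.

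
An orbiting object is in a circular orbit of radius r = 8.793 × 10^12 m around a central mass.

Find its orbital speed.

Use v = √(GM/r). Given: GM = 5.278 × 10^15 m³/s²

For a circular orbit, gravity supplies the centripetal force, so v = √(GM / r).
v = √(5.278e+15 / 8.793e+12) m/s ≈ 24.5 m/s = 24.5 m/s.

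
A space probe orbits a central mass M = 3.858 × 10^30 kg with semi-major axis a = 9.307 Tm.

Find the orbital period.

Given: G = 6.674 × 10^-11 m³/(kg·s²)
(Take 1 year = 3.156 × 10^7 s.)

Convert to SI: a = 9.307 Tm = 9.307e+12 m.
GM = G · M = 6.674e-11 · 3.858e+30 = 2.57483e+20 m³/s².
Kepler's third law: T = 2π √(a³ / GM).
Substituting a = 9.307e+12 m and GM = 2.57483e+20 m³/s²:
T = 2π √((9.307e+12)³ / 2.57483e+20) s
T ≈ 1.112e+10 s = 352.3 years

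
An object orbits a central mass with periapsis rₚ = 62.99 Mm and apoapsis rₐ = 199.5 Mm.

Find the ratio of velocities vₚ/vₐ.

Convert to SI: rₚ = 62.99 Mm = 6.299e+07 m; rₐ = 199.5 Mm = 1.995e+08 m.
Conservation of angular momentum gives rₚvₚ = rₐvₐ, so vₚ/vₐ = rₐ/rₚ.
vₚ/vₐ = 1.995e+08 / 6.299e+07 ≈ 3.167.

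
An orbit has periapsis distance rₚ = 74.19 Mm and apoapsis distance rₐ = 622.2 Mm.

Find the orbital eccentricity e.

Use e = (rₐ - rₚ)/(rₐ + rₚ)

Convert to SI: rₚ = 74.19 Mm = 7.419e+07 m; rₐ = 622.2 Mm = 6.222e+08 m.
e = (rₐ − rₚ) / (rₐ + rₚ).
e = (6.222e+08 − 7.419e+07) / (6.222e+08 + 7.419e+07) = 5.4801e+08 / 6.9639e+08 ≈ 0.7869.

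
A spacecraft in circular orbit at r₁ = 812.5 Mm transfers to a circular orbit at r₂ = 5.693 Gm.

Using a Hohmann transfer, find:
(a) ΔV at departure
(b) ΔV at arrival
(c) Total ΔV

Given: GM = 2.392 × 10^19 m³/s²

Convert to SI: r₁ = 812.5 Mm = 8.125e+08 m; r₂ = 5.693 Gm = 5.693e+09 m.
Transfer semi-major axis: a_t = (r₁ + r₂)/2 = (8.125e+08 + 5.693e+09)/2 = 3.25275e+09 m.
Circular speeds: v₁ = √(GM/r₁) = 171581 m/s, v₂ = √(GM/r₂) = 64820.1 m/s.
Transfer speeds (vis-viva v² = GM(2/r − 1/a_t)): v₁ᵗ = 226994 m/s, v₂ᵗ = 32396.4 m/s.
(a) ΔV₁ = |v₁ᵗ − v₁| ≈ 5.541e+04 m/s = 55.41 km/s.
(b) ΔV₂ = |v₂ − v₂ᵗ| ≈ 3.242e+04 m/s = 32.42 km/s.
(c) ΔV_total = ΔV₁ + ΔV₂ ≈ 8.784e+04 m/s = 87.84 km/s.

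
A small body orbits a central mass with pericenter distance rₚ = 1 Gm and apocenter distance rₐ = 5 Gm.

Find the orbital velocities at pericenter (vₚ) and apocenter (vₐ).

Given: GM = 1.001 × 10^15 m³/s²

Convert to SI: rₚ = 1 Gm = 1e+09 m; rₐ = 5 Gm = 5e+09 m.
Use the vis-viva equation v² = GM(2/r − 1/a) with a = (rₚ + rₐ)/2 = (1e+09 + 5e+09)/2 = 3e+09 m.
vₚ = √(GM · (2/rₚ − 1/a)) = √(1.001e+15 · (2/1e+09 − 1/3e+09)) m/s ≈ 1292 m/s = 1.292 km/s.
vₐ = √(GM · (2/rₐ − 1/a)) = √(1.001e+15 · (2/5e+09 − 1/3e+09)) m/s ≈ 258.3 m/s = 258.3 m/s.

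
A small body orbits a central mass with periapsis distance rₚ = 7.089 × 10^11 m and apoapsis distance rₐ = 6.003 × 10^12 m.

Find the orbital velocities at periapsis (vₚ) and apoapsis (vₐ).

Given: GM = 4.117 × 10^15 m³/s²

Use the vis-viva equation v² = GM(2/r − 1/a) with a = (rₚ + rₐ)/2 = (7.089e+11 + 6.003e+12)/2 = 3.35595e+12 m.
vₚ = √(GM · (2/rₚ − 1/a)) = √(4.117e+15 · (2/7.089e+11 − 1/3.35595e+12)) m/s ≈ 101.9 m/s = 101.9 m/s.
vₐ = √(GM · (2/rₐ − 1/a)) = √(4.117e+15 · (2/6.003e+12 − 1/3.35595e+12)) m/s ≈ 12.04 m/s = 12.04 m/s.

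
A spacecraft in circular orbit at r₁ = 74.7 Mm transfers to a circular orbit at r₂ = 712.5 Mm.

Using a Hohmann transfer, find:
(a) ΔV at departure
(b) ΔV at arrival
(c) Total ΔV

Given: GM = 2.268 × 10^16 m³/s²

Convert to SI: r₁ = 74.7 Mm = 7.47e+07 m; r₂ = 712.5 Mm = 7.125e+08 m.
Transfer semi-major axis: a_t = (r₁ + r₂)/2 = (7.47e+07 + 7.125e+08)/2 = 3.936e+08 m.
Circular speeds: v₁ = √(GM/r₁) = 17424.5 m/s, v₂ = √(GM/r₂) = 5641.95 m/s.
Transfer speeds (vis-viva v² = GM(2/r − 1/a_t)): v₁ᵗ = 23443.7 m/s, v₂ᵗ = 2457.89 m/s.
(a) ΔV₁ = |v₁ᵗ − v₁| ≈ 6019 m/s = 6.019 km/s.
(b) ΔV₂ = |v₂ − v₂ᵗ| ≈ 3184 m/s = 3.184 km/s.
(c) ΔV_total = ΔV₁ + ΔV₂ ≈ 9203 m/s = 9.203 km/s.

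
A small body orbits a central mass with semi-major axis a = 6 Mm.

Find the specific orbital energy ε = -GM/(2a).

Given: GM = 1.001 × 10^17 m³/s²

Convert to SI: a = 6 Mm = 6e+06 m.
ε = −GM / (2a).
ε = −1.001e+17 / (2 · 6e+06) J/kg ≈ -8.342e+09 J/kg = -8.342 GJ/kg.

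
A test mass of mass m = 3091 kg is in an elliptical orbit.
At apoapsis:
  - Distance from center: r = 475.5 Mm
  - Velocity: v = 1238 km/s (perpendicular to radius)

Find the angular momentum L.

Convert to SI: r = 475.5 Mm = 4.755e+08 m; v = 1238 km/s = 1.238e+06 m/s.
Since v is perpendicular to r, L = m · v · r.
L = 3091 · 1.238e+06 · 4.755e+08 kg·m²/s ≈ 1.82e+18 kg·m²/s.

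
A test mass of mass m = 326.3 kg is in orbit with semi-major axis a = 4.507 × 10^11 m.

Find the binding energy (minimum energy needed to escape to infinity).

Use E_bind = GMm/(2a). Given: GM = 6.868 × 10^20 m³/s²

Total orbital energy is E = −GMm/(2a); binding energy is E_bind = −E = GMm/(2a).
E_bind = 6.868e+20 · 326.3 / (2 · 4.507e+11) J ≈ 2.486e+11 J = 248.6 GJ.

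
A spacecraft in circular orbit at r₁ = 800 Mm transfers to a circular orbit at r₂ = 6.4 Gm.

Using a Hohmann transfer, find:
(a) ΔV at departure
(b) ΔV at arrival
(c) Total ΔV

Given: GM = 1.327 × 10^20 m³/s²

Convert to SI: r₁ = 800 Mm = 8e+08 m; r₂ = 6.4 Gm = 6.4e+09 m.
Transfer semi-major axis: a_t = (r₁ + r₂)/2 = (8e+08 + 6.4e+09)/2 = 3.6e+09 m.
Circular speeds: v₁ = √(GM/r₁) = 407278 m/s, v₂ = √(GM/r₂) = 143994 m/s.
Transfer speeds (vis-viva v² = GM(2/r − 1/a_t)): v₁ᵗ = 543037 m/s, v₂ᵗ = 67879.6 m/s.
(a) ΔV₁ = |v₁ᵗ − v₁| ≈ 1.358e+05 m/s = 135.8 km/s.
(b) ΔV₂ = |v₂ − v₂ᵗ| ≈ 7.611e+04 m/s = 76.11 km/s.
(c) ΔV_total = ΔV₁ + ΔV₂ ≈ 2.119e+05 m/s = 211.9 km/s.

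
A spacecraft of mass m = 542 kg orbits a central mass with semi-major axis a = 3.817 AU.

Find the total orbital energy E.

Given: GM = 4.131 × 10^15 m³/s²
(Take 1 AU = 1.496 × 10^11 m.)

Convert to SI: a = 3.817 AU = 5.71023e+11 m.
E = −GMm / (2a).
E = −4.131e+15 · 542 / (2 · 5.71023e+11) J ≈ -1.961e+06 J = -1.961 MJ.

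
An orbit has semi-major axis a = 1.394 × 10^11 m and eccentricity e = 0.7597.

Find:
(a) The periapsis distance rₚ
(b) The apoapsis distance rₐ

(a) rₚ = a(1 − e) = 1.394e+11 · (1 − 0.7597) = 1.394e+11 · 0.2403 ≈ 3.35e+10 m = 3.35 × 10^10 m.
(b) rₐ = a(1 + e) = 1.394e+11 · (1 + 0.7597) = 1.394e+11 · 1.7597 ≈ 2.453e+11 m = 2.453 × 10^11 m.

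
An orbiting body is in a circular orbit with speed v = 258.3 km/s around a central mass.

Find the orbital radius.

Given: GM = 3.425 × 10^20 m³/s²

Convert to SI: v = 258.3 km/s = 258300 m/s.
For a circular orbit, v² = GM / r, so r = GM / v².
r = 3.425e+20 / (258300)² m ≈ 5.133e+09 m = 5.133 Gm.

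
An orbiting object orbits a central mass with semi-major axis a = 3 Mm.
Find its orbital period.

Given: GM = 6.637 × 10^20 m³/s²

Convert to SI: a = 3 Mm = 3e+06 m.
Kepler's third law: T = 2π √(a³ / GM).
Substituting a = 3e+06 m and GM = 6.637e+20 m³/s²:
T = 2π √((3e+06)³ / 6.637e+20) s
T ≈ 1.267 s = 1.267 seconds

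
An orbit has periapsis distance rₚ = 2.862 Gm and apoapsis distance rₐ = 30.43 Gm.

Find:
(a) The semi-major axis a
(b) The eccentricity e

Convert to SI: rₚ = 2.862 Gm = 2.862e+09 m; rₐ = 30.43 Gm = 3.043e+10 m.
(a) a = (rₚ + rₐ) / 2 = (2.862e+09 + 3.043e+10) / 2 ≈ 1.665e+10 m = 16.65 Gm.
(b) e = (rₐ − rₚ) / (rₐ + rₚ) = (3.043e+10 − 2.862e+09) / (3.043e+10 + 2.862e+09) ≈ 0.8281.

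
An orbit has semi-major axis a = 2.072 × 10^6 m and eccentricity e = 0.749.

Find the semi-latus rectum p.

p = a (1 − e²).
p = 2.072e+06 · (1 − (0.749)²) = 2.072e+06 · 0.438999 ≈ 9.096e+05 m = 9.096 × 10^5 m.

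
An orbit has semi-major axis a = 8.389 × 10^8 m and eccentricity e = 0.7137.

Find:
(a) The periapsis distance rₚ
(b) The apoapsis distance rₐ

(a) rₚ = a(1 − e) = 8.389e+08 · (1 − 0.7137) = 8.389e+08 · 0.2863 ≈ 2.402e+08 m = 2.402 × 10^8 m.
(b) rₐ = a(1 + e) = 8.389e+08 · (1 + 0.7137) = 8.389e+08 · 1.7137 ≈ 1.438e+09 m = 1.438 × 10^9 m.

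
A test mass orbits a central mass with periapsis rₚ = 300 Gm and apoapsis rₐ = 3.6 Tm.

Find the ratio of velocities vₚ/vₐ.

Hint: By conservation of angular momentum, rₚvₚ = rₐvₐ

Convert to SI: rₚ = 300 Gm = 3e+11 m; rₐ = 3.6 Tm = 3.6e+12 m.
Conservation of angular momentum gives rₚvₚ = rₐvₐ, so vₚ/vₐ = rₐ/rₚ.
vₚ/vₐ = 3.6e+12 / 3e+11 ≈ 12.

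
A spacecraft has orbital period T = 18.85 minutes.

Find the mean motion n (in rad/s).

Convert to SI: T = 18.85 minutes = 1131 s.
n = 2π / T.
n = 2π / 1131 s ≈ 0.005555 rad/s.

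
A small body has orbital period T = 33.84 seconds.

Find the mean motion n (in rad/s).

n = 2π / T.
n = 2π / 33.84 s ≈ 0.1857 rad/s.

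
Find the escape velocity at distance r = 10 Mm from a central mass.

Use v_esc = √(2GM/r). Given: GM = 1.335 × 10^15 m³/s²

Convert to SI: r = 10 Mm = 1e+07 m.
Escape velocity comes from setting total energy to zero: ½v² − GM/r = 0 ⇒ v_esc = √(2GM / r).
v_esc = √(2 · 1.335e+15 / 1e+07) m/s ≈ 1.634e+04 m/s = 16.34 km/s.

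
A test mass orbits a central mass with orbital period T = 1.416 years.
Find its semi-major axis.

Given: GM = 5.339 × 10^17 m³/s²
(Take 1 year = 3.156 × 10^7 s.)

Convert to SI: T = 1.416 years = 4.4689e+07 s.
Invert Kepler's third law: a = (GM · T² / (4π²))^(1/3).
Substituting T = 4.4689e+07 s and GM = 5.339e+17 m³/s²:
a = (5.339e+17 · (4.4689e+07)² / (4π²))^(1/3) m
a ≈ 3e+10 m = 30 Gm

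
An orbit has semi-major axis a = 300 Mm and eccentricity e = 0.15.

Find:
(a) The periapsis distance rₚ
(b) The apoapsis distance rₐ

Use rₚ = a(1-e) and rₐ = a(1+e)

Convert to SI: a = 300 Mm = 3e+08 m.
(a) rₚ = a(1 − e) = 3e+08 · (1 − 0.15) = 3e+08 · 0.85 ≈ 2.55e+08 m = 255 Mm.
(b) rₐ = a(1 + e) = 3e+08 · (1 + 0.15) = 3e+08 · 1.15 ≈ 3.45e+08 m = 345 Mm.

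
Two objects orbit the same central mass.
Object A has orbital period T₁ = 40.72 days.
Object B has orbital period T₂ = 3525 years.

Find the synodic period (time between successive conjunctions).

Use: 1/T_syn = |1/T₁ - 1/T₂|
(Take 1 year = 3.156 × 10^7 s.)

Convert to SI: T₁ = 40.72 days = 3.51821e+06 s; T₂ = 3525 years = 1.11249e+11 s.
T_syn = |T₁ · T₂ / (T₁ − T₂)|.
T_syn = |3.51821e+06 · 1.11249e+11 / (3.51821e+06 − 1.11249e+11)| s ≈ 3.518e+06 s = 40.72 days.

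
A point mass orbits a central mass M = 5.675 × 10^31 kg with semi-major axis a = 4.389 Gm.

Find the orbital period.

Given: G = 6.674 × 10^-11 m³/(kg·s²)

Convert to SI: a = 4.389 Gm = 4.389e+09 m.
GM = G · M = 6.674e-11 · 5.675e+31 = 3.78749e+21 m³/s².
Kepler's third law: T = 2π √(a³ / GM).
Substituting a = 4.389e+09 m and GM = 3.78749e+21 m³/s²:
T = 2π √((4.389e+09)³ / 3.78749e+21) s
T ≈ 2.969e+04 s = 8.246 hours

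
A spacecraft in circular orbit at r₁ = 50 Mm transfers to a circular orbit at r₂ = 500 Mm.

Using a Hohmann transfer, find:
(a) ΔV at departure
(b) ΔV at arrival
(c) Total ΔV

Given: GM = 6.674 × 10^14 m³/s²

Convert to SI: r₁ = 50 Mm = 5e+07 m; r₂ = 500 Mm = 5e+08 m.
Transfer semi-major axis: a_t = (r₁ + r₂)/2 = (5e+07 + 5e+08)/2 = 2.75e+08 m.
Circular speeds: v₁ = √(GM/r₁) = 3653.49 m/s, v₂ = √(GM/r₂) = 1155.34 m/s.
Transfer speeds (vis-viva v² = GM(2/r − 1/a_t)): v₁ᵗ = 4926.37 m/s, v₂ᵗ = 492.637 m/s.
(a) ΔV₁ = |v₁ᵗ − v₁| ≈ 1273 m/s = 1.273 km/s.
(b) ΔV₂ = |v₂ − v₂ᵗ| ≈ 662.7 m/s = 662.7 m/s.
(c) ΔV_total = ΔV₁ + ΔV₂ ≈ 1936 m/s = 1.936 km/s.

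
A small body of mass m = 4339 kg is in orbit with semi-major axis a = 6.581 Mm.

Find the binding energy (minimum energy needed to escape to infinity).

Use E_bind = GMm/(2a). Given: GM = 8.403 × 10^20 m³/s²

Convert to SI: a = 6.581 Mm = 6.581e+06 m.
Total orbital energy is E = −GMm/(2a); binding energy is E_bind = −E = GMm/(2a).
E_bind = 8.403e+20 · 4339 / (2 · 6.581e+06) J ≈ 2.77e+17 J = 277 PJ.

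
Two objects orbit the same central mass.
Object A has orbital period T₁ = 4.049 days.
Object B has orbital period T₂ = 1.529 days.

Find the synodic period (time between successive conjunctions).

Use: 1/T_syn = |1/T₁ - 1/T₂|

Convert to SI: T₁ = 4.049 days = 349834 s; T₂ = 1.529 days = 132106 s.
T_syn = |T₁ · T₂ / (T₁ − T₂)|.
T_syn = |349834 · 132106 / (349834 − 132106)| s ≈ 2.123e+05 s = 2.457 days.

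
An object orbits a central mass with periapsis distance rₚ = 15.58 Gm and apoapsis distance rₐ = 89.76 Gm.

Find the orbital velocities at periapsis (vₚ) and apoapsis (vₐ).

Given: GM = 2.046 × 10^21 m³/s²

Convert to SI: rₚ = 15.58 Gm = 1.558e+10 m; rₐ = 89.76 Gm = 8.976e+10 m.
Use the vis-viva equation v² = GM(2/r − 1/a) with a = (rₚ + rₐ)/2 = (1.558e+10 + 8.976e+10)/2 = 5.267e+10 m.
vₚ = √(GM · (2/rₚ − 1/a)) = √(2.046e+21 · (2/1.558e+10 − 1/5.267e+10)) m/s ≈ 4.731e+05 m/s = 473.1 km/s.
vₐ = √(GM · (2/rₐ − 1/a)) = √(2.046e+21 · (2/8.976e+10 − 1/5.267e+10)) m/s ≈ 8.211e+04 m/s = 82.11 km/s.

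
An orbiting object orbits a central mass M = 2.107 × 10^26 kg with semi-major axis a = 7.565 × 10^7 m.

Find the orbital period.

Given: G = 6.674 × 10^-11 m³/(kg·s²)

GM = G · M = 6.674e-11 · 2.107e+26 = 1.40621e+16 m³/s².
Kepler's third law: T = 2π √(a³ / GM).
Substituting a = 7.565e+07 m and GM = 1.40621e+16 m³/s²:
T = 2π √((7.565e+07)³ / 1.40621e+16) s
T ≈ 3.486e+04 s = 9.684 hours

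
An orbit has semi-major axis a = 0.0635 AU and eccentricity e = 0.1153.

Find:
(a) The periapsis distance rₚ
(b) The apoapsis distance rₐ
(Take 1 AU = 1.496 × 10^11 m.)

Convert to SI: a = 0.0635 AU = 9.4996e+09 m.
(a) rₚ = a(1 − e) = 9.4996e+09 · (1 − 0.1153) = 9.4996e+09 · 0.8847 ≈ 8.404e+09 m = 0.05618 AU.
(b) rₐ = a(1 + e) = 9.4996e+09 · (1 + 0.1153) = 9.4996e+09 · 1.1153 ≈ 1.059e+10 m = 0.07082 AU.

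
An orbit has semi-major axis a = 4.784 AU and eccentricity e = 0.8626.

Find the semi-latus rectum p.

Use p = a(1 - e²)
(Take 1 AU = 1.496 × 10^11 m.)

Convert to SI: a = 4.784 AU = 7.15686e+11 m.
p = a (1 − e²).
p = 7.15686e+11 · (1 − (0.8626)²) = 7.15686e+11 · 0.255921 ≈ 1.832e+11 m = 1.224 AU.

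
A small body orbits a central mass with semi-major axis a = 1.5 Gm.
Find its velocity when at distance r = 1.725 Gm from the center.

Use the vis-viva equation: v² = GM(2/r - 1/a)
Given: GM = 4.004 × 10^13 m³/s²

Convert to SI: a = 1.5 Gm = 1.5e+09 m; r = 1.725 Gm = 1.725e+09 m.
Vis-viva: v = √(GM · (2/r − 1/a)).
2/r − 1/a = 2/1.725e+09 − 1/1.5e+09 = 4.92754e-10 m⁻¹.
v = √(4.004e+13 · 4.92754e-10) m/s ≈ 140.5 m/s = 140.5 m/s.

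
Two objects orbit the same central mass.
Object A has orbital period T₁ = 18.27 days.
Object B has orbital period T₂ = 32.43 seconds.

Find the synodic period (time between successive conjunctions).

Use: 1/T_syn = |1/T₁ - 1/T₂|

Convert to SI: T₁ = 18.27 days = 1.57853e+06 s.
T_syn = |T₁ · T₂ / (T₁ − T₂)|.
T_syn = |1.57853e+06 · 32.43 / (1.57853e+06 − 32.43)| s ≈ 32.43 s = 32.43 seconds.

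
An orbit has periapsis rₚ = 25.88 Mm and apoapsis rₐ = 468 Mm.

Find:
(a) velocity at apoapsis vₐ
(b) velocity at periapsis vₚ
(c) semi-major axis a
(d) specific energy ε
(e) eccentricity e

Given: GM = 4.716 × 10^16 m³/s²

Convert to SI: rₚ = 25.88 Mm = 2.588e+07 m; rₐ = 468 Mm = 4.68e+08 m.
(a) With a = (rₚ + rₐ)/2 = 2.4694e+08 m, vₐ = √(GM (2/rₐ − 1/a)) = √(4.716e+16 · (2/4.68e+08 − 1/2.4694e+08)) m/s ≈ 3250 m/s
(b) With a = (rₚ + rₐ)/2 = 2.4694e+08 m, vₚ = √(GM (2/rₚ − 1/a)) = √(4.716e+16 · (2/2.588e+07 − 1/2.4694e+08)) m/s ≈ 5.877e+04 m/s
(c) a = (rₚ + rₐ)/2 = (2.588e+07 + 4.68e+08)/2 ≈ 2.469e+08 m
(d) With a = (rₚ + rₐ)/2 = 2.4694e+08 m, ε = −GM/(2a) = −4.716e+16/(2 · 2.4694e+08) J/kg ≈ -9.549e+07 J/kg
(e) e = (rₐ − rₚ)/(rₐ + rₚ) = (4.68e+08 − 2.588e+07)/(4.68e+08 + 2.588e+07) ≈ 0.8952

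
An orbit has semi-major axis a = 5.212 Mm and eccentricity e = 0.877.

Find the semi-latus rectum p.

Convert to SI: a = 5.212 Mm = 5.212e+06 m.
p = a (1 − e²).
p = 5.212e+06 · (1 − (0.877)²) = 5.212e+06 · 0.230871 ≈ 1.203e+06 m = 1.203 Mm.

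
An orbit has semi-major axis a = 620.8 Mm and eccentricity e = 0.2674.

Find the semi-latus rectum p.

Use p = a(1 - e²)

Convert to SI: a = 620.8 Mm = 6.208e+08 m.
p = a (1 − e²).
p = 6.208e+08 · (1 − (0.2674)²) = 6.208e+08 · 0.928497 ≈ 5.764e+08 m = 576.4 Mm.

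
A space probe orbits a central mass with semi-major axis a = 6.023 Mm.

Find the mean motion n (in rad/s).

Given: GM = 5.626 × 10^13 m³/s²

Convert to SI: a = 6.023 Mm = 6.023e+06 m.
n = √(GM / a³).
n = √(5.626e+13 / (6.023e+06)³) rad/s ≈ 0.0005074 rad/s.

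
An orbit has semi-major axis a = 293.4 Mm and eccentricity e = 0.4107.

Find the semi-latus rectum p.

Convert to SI: a = 293.4 Mm = 2.934e+08 m.
p = a (1 − e²).
p = 2.934e+08 · (1 − (0.4107)²) = 2.934e+08 · 0.831326 ≈ 2.439e+08 m = 243.9 Mm.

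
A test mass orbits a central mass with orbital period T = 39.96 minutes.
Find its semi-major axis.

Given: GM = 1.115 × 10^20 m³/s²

Convert to SI: T = 39.96 minutes = 2397.6 s.
Invert Kepler's third law: a = (GM · T² / (4π²))^(1/3).
Substituting T = 2397.6 s and GM = 1.115e+20 m³/s²:
a = (1.115e+20 · (2397.6)² / (4π²))^(1/3) m
a ≈ 2.532e+08 m = 253.2 Mm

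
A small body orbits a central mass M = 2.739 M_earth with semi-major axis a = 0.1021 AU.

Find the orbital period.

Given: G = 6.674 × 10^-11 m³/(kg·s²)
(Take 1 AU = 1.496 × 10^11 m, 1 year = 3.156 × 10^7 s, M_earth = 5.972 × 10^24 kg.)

Convert to SI: a = 0.1021 AU = 1.52742e+10 m; M = 2.739 M_earth = 1.63573e+25 kg.
GM = G · M = 6.674e-11 · 1.63573e+25 = 1.09169e+15 m³/s².
Kepler's third law: T = 2π √(a³ / GM).
Substituting a = 1.52742e+10 m and GM = 1.09169e+15 m³/s²:
T = 2π √((1.52742e+10)³ / 1.09169e+15) s
T ≈ 3.59e+08 s = 11.37 years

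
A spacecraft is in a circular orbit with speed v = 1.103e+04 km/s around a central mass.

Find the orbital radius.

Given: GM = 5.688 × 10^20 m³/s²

Convert to SI: v = 1.103e+04 km/s = 1.103e+07 m/s.
For a circular orbit, v² = GM / r, so r = GM / v².
r = 5.688e+20 / (1.103e+07)² m ≈ 4.675e+06 m = 4.675 × 10^6 m.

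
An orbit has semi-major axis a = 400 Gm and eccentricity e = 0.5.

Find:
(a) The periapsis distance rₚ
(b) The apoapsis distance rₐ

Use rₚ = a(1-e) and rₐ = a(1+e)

Convert to SI: a = 400 Gm = 4e+11 m.
(a) rₚ = a(1 − e) = 4e+11 · (1 − 0.5) = 4e+11 · 0.5 ≈ 2e+11 m = 200 Gm.
(b) rₐ = a(1 + e) = 4e+11 · (1 + 0.5) = 4e+11 · 1.5 ≈ 6e+11 m = 600 Gm.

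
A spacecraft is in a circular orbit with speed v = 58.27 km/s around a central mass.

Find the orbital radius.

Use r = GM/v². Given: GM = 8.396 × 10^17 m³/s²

Convert to SI: v = 58.27 km/s = 58270 m/s.
For a circular orbit, v² = GM / r, so r = GM / v².
r = 8.396e+17 / (58270)² m ≈ 2.473e+08 m = 2.473 × 10^8 m.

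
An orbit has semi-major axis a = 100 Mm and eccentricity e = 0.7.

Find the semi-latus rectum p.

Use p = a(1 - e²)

Convert to SI: a = 100 Mm = 1e+08 m.
p = a (1 − e²).
p = 1e+08 · (1 − (0.7)²) = 1e+08 · 0.51 ≈ 5.1e+07 m = 51 Mm.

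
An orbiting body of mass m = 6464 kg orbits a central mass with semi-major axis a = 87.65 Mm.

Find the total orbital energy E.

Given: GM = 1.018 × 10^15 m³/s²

Convert to SI: a = 87.65 Mm = 8.765e+07 m.
E = −GMm / (2a).
E = −1.018e+15 · 6464 / (2 · 8.765e+07) J ≈ -3.754e+10 J = -37.54 GJ.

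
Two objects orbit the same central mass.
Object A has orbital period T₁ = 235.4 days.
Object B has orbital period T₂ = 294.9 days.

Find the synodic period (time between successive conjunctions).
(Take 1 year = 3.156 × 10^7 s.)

Convert to SI: T₁ = 235.4 days = 2.03386e+07 s; T₂ = 294.9 days = 2.54794e+07 s.
T_syn = |T₁ · T₂ / (T₁ − T₂)|.
T_syn = |2.03386e+07 · 2.54794e+07 / (2.03386e+07 − 2.54794e+07)| s ≈ 1.008e+08 s = 3.194 years.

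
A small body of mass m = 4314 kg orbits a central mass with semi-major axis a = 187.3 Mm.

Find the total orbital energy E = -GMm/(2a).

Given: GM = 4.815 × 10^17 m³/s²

Convert to SI: a = 187.3 Mm = 1.873e+08 m.
E = −GMm / (2a).
E = −4.815e+17 · 4314 / (2 · 1.873e+08) J ≈ -5.545e+12 J = -5.545 TJ.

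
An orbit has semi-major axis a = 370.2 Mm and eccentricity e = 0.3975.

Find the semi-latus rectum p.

Convert to SI: a = 370.2 Mm = 3.702e+08 m.
p = a (1 − e²).
p = 3.702e+08 · (1 − (0.3975)²) = 3.702e+08 · 0.841994 ≈ 3.117e+08 m = 311.7 Mm.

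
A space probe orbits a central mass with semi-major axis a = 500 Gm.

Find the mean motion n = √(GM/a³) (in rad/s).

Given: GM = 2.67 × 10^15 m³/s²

Convert to SI: a = 500 Gm = 5e+11 m.
n = √(GM / a³).
n = √(2.67e+15 / (5e+11)³) rad/s ≈ 1.462e-10 rad/s.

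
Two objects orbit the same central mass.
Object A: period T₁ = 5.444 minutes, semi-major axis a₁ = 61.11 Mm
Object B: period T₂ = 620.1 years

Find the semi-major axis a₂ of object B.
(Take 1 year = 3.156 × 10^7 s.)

Convert to SI: T₁ = 5.444 minutes = 326.64 s; a₁ = 61.11 Mm = 6.111e+07 m; T₂ = 620.1 years = 1.95704e+10 s.
Kepler's third law: (T₁/T₂)² = (a₁/a₂)³ ⇒ a₂ = a₁ · (T₂/T₁)^(2/3).
T₂/T₁ = 1.95704e+10 / 326.64 = 5.99141e+07.
a₂ = 6.111e+07 · (5.99141e+07)^(2/3) m ≈ 9.357e+12 m = 9.357 Tm.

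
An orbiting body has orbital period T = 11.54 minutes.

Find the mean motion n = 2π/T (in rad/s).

Convert to SI: T = 11.54 minutes = 692.4 s.
n = 2π / T.
n = 2π / 692.4 s ≈ 0.009075 rad/s.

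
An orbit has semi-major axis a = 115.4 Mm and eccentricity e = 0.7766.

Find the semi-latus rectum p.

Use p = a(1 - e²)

Convert to SI: a = 115.4 Mm = 1.154e+08 m.
p = a (1 − e²).
p = 1.154e+08 · (1 − (0.7766)²) = 1.154e+08 · 0.396892 ≈ 4.58e+07 m = 45.8 Mm.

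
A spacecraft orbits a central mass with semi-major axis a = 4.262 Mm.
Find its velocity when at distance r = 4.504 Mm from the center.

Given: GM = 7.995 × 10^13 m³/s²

Convert to SI: a = 4.262 Mm = 4.262e+06 m; r = 4.504 Mm = 4.504e+06 m.
Vis-viva: v = √(GM · (2/r − 1/a)).
2/r − 1/a = 2/4.504e+06 − 1/4.262e+06 = 2.09418e-07 m⁻¹.
v = √(7.995e+13 · 2.09418e-07) m/s ≈ 4092 m/s = 4.092 km/s.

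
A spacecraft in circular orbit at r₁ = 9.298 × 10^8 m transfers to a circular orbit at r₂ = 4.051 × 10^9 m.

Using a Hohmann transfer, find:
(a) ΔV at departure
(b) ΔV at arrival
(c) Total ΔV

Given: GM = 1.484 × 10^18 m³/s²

Transfer semi-major axis: a_t = (r₁ + r₂)/2 = (9.298e+08 + 4.051e+09)/2 = 2.4904e+09 m.
Circular speeds: v₁ = √(GM/r₁) = 39950.5 m/s, v₂ = √(GM/r₂) = 19139.7 m/s.
Transfer speeds (vis-viva v² = GM(2/r − 1/a_t)): v₁ᵗ = 50952.9 m/s, v₂ᵗ = 11694.9 m/s.
(a) ΔV₁ = |v₁ᵗ − v₁| ≈ 1.1e+04 m/s = 11 km/s.
(b) ΔV₂ = |v₂ − v₂ᵗ| ≈ 7445 m/s = 7.445 km/s.
(c) ΔV_total = ΔV₁ + ΔV₂ ≈ 1.845e+04 m/s = 18.45 km/s.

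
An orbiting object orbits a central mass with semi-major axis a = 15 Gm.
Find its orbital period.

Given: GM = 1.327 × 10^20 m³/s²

Convert to SI: a = 15 Gm = 1.5e+10 m.
Kepler's third law: T = 2π √(a³ / GM).
Substituting a = 1.5e+10 m and GM = 1.327e+20 m³/s²:
T = 2π √((1.5e+10)³ / 1.327e+20) s
T ≈ 1.002e+06 s = 11.6 days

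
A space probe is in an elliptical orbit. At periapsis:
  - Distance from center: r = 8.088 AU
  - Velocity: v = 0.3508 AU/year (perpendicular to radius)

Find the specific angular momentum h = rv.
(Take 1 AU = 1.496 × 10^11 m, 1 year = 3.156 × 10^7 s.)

Convert to SI: r = 8.088 AU = 1.20996e+12 m; v = 0.3508 AU/year = 1662.85 m/s.
With v perpendicular to r, h = r · v.
h = 1.20996e+12 · 1662.85 m²/s ≈ 2.012e+15 m²/s.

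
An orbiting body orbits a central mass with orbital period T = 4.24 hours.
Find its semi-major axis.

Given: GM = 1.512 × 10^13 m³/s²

Convert to SI: T = 4.24 hours = 15264 s.
Invert Kepler's third law: a = (GM · T² / (4π²))^(1/3).
Substituting T = 15264 s and GM = 1.512e+13 m³/s²:
a = (1.512e+13 · (15264)² / (4π²))^(1/3) m
a ≈ 4.469e+06 m = 4.469 Mm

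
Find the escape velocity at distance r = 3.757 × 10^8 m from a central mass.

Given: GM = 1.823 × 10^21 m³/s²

Escape velocity comes from setting total energy to zero: ½v² − GM/r = 0 ⇒ v_esc = √(2GM / r).
v_esc = √(2 · 1.823e+21 / 3.757e+08) m/s ≈ 3.115e+06 m/s = 3115 km/s.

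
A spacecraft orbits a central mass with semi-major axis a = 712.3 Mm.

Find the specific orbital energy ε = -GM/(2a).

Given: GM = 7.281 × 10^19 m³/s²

Convert to SI: a = 712.3 Mm = 7.123e+08 m.
ε = −GM / (2a).
ε = −7.281e+19 / (2 · 7.123e+08) J/kg ≈ -5.111e+10 J/kg = -51.11 GJ/kg.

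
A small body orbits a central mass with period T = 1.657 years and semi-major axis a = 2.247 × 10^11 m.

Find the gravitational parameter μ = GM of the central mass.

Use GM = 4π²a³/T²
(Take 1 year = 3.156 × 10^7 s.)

Convert to SI: T = 1.657 years = 5.22949e+07 s.
GM = 4π² · a³ / T².
GM = 4π² · (2.247e+11)³ / (5.22949e+07)² m³/s² ≈ 1.638e+20 m³/s² = 1.638 × 10^20 m³/s².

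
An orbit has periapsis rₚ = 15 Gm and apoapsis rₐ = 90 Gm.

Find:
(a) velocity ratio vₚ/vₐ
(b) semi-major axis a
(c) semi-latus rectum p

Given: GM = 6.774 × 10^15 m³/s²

Convert to SI: rₚ = 15 Gm = 1.5e+10 m; rₐ = 90 Gm = 9e+10 m.
(a) Conservation of angular momentum (rₚvₚ = rₐvₐ) gives vₚ/vₐ = rₐ/rₚ = 9e+10/1.5e+10 ≈ 6
(b) a = (rₚ + rₐ)/2 = (1.5e+10 + 9e+10)/2 ≈ 5.25e+10 m
(c) From a = (rₚ + rₐ)/2 = 5.25e+10 m and e = (rₐ − rₚ)/(rₐ + rₚ) = 0.714286, p = a(1 − e²) = 5.25e+10 · (1 − (0.714286)²) ≈ 2.571e+10 m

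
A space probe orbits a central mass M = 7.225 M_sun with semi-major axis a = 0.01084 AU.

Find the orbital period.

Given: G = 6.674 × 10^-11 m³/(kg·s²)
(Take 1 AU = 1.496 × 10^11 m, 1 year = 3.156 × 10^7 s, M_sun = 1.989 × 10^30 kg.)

Convert to SI: a = 0.01084 AU = 1.62166e+09 m; M = 7.225 M_sun = 1.43705e+31 kg.
GM = G · M = 6.674e-11 · 1.43705e+31 = 9.59089e+20 m³/s².
Kepler's third law: T = 2π √(a³ / GM).
Substituting a = 1.62166e+09 m and GM = 9.59089e+20 m³/s²:
T = 2π √((1.62166e+09)³ / 9.59089e+20) s
T ≈ 1.325e+04 s = 0.0004198 years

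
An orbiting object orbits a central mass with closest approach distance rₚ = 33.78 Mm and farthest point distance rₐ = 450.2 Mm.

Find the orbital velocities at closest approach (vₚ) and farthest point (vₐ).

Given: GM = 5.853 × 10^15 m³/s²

Convert to SI: rₚ = 33.78 Mm = 3.378e+07 m; rₐ = 450.2 Mm = 4.502e+08 m.
Use the vis-viva equation v² = GM(2/r − 1/a) with a = (rₚ + rₐ)/2 = (3.378e+07 + 4.502e+08)/2 = 2.4199e+08 m.
vₚ = √(GM · (2/rₚ − 1/a)) = √(5.853e+15 · (2/3.378e+07 − 1/2.4199e+08)) m/s ≈ 1.795e+04 m/s = 17.95 km/s.
vₐ = √(GM · (2/rₐ − 1/a)) = √(5.853e+15 · (2/4.502e+08 − 1/2.4199e+08)) m/s ≈ 1347 m/s = 1.347 km/s.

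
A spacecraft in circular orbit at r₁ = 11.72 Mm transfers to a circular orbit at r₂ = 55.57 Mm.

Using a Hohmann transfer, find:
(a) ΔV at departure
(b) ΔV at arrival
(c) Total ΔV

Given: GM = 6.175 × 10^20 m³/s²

Convert to SI: r₁ = 11.72 Mm = 1.172e+07 m; r₂ = 55.57 Mm = 5.557e+07 m.
Transfer semi-major axis: a_t = (r₁ + r₂)/2 = (1.172e+07 + 5.557e+07)/2 = 3.3645e+07 m.
Circular speeds: v₁ = √(GM/r₁) = 7.25863e+06 m/s, v₂ = √(GM/r₂) = 3.33348e+06 m/s.
Transfer speeds (vis-viva v² = GM(2/r − 1/a_t)): v₁ᵗ = 9.32856e+06 m/s, v₂ᵗ = 1.96744e+06 m/s.
(a) ΔV₁ = |v₁ᵗ − v₁| ≈ 2.07e+06 m/s = 2070 km/s.
(b) ΔV₂ = |v₂ − v₂ᵗ| ≈ 1.366e+06 m/s = 1366 km/s.
(c) ΔV_total = ΔV₁ + ΔV₂ ≈ 3.436e+06 m/s = 3436 km/s.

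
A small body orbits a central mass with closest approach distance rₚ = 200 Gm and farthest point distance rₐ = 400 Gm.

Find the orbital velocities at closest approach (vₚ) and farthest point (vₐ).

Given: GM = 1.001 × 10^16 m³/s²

Convert to SI: rₚ = 200 Gm = 2e+11 m; rₐ = 400 Gm = 4e+11 m.
Use the vis-viva equation v² = GM(2/r − 1/a) with a = (rₚ + rₐ)/2 = (2e+11 + 4e+11)/2 = 3e+11 m.
vₚ = √(GM · (2/rₚ − 1/a)) = √(1.001e+16 · (2/2e+11 − 1/3e+11)) m/s ≈ 258.3 m/s = 258.3 m/s.
vₐ = √(GM · (2/rₐ − 1/a)) = √(1.001e+16 · (2/4e+11 − 1/3e+11)) m/s ≈ 129.2 m/s = 129.2 m/s.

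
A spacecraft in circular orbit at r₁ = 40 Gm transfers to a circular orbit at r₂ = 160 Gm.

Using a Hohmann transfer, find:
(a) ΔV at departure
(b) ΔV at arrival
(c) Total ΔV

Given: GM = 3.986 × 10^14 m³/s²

Convert to SI: r₁ = 40 Gm = 4e+10 m; r₂ = 160 Gm = 1.6e+11 m.
Transfer semi-major axis: a_t = (r₁ + r₂)/2 = (4e+10 + 1.6e+11)/2 = 1e+11 m.
Circular speeds: v₁ = √(GM/r₁) = 99.8248 m/s, v₂ = √(GM/r₂) = 49.9124 m/s.
Transfer speeds (vis-viva v² = GM(2/r − 1/a_t)): v₁ᵗ = 126.27 m/s, v₂ᵗ = 31.5674 m/s.
(a) ΔV₁ = |v₁ᵗ − v₁| ≈ 26.44 m/s = 26.44 m/s.
(b) ΔV₂ = |v₂ − v₂ᵗ| ≈ 18.35 m/s = 18.35 m/s.
(c) ΔV_total = ΔV₁ + ΔV₂ ≈ 44.79 m/s = 44.79 m/s.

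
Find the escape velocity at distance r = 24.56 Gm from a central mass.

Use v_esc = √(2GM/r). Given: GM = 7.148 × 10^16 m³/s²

Convert to SI: r = 24.56 Gm = 2.456e+10 m.
Escape velocity comes from setting total energy to zero: ½v² − GM/r = 0 ⇒ v_esc = √(2GM / r).
v_esc = √(2 · 7.148e+16 / 2.456e+10) m/s ≈ 2413 m/s = 2.413 km/s.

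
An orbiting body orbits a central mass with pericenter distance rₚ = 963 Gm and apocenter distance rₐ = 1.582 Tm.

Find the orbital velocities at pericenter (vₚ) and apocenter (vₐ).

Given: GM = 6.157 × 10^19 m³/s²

Convert to SI: rₚ = 963 Gm = 9.63e+11 m; rₐ = 1.582 Tm = 1.582e+12 m.
Use the vis-viva equation v² = GM(2/r − 1/a) with a = (rₚ + rₐ)/2 = (9.63e+11 + 1.582e+12)/2 = 1.2725e+12 m.
vₚ = √(GM · (2/rₚ − 1/a)) = √(6.157e+19 · (2/9.63e+11 − 1/1.2725e+12)) m/s ≈ 8916 m/s = 8.916 km/s.
vₐ = √(GM · (2/rₐ − 1/a)) = √(6.157e+19 · (2/1.582e+12 − 1/1.2725e+12)) m/s ≈ 5427 m/s = 5.427 km/s.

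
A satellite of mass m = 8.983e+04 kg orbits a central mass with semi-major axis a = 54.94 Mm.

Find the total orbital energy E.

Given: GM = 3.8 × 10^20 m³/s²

Convert to SI: a = 54.94 Mm = 5.494e+07 m.
E = −GMm / (2a).
E = −3.8e+20 · 8.983e+04 / (2 · 5.494e+07) J ≈ -3.107e+17 J = -310.7 PJ.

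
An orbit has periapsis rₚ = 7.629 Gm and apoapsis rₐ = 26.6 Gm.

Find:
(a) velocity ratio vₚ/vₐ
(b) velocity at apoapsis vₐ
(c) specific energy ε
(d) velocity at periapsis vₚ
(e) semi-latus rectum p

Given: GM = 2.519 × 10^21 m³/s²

Convert to SI: rₚ = 7.629 Gm = 7.629e+09 m; rₐ = 26.6 Gm = 2.66e+10 m.
(a) Conservation of angular momentum (rₚvₚ = rₐvₐ) gives vₚ/vₐ = rₐ/rₚ = 2.66e+10/7.629e+09 ≈ 3.487
(b) With a = (rₚ + rₐ)/2 = 1.71145e+10 m, vₐ = √(GM (2/rₐ − 1/a)) = √(2.519e+21 · (2/2.66e+10 − 1/1.71145e+10)) m/s ≈ 2.055e+05 m/s
(c) With a = (rₚ + rₐ)/2 = 1.71145e+10 m, ε = −GM/(2a) = −2.519e+21/(2 · 1.71145e+10) J/kg ≈ -7.359e+10 J/kg
(d) With a = (rₚ + rₐ)/2 = 1.71145e+10 m, vₚ = √(GM (2/rₚ − 1/a)) = √(2.519e+21 · (2/7.629e+09 − 1/1.71145e+10)) m/s ≈ 7.164e+05 m/s
(e) From a = (rₚ + rₐ)/2 = 1.71145e+10 m and e = (rₐ − rₚ)/(rₐ + rₚ) = 0.554238, p = a(1 − e²) = 1.71145e+10 · (1 − (0.554238)²) ≈ 1.186e+10 m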